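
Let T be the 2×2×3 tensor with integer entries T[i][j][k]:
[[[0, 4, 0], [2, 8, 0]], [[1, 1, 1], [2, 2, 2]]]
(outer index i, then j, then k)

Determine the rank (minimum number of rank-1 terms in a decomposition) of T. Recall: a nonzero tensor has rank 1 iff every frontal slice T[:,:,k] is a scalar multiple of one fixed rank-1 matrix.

3

Lower bound: in the mode-3 unfolding of T (rows indexed by k, columns by (i,j)) the 3×3 minor on rows k ∈ {0, 1, 2}, columns (i,j) ∈ {(0,0), (0,1), (1,0)} is det [[0, 2, 1], [4, 8, 1], [0, 0, 1]] = -8 ≠ 0, so that unfolding has rank ≥ 3 and hence rank(T) ≥ 3 (CP rank is at least every unfolding rank, though it can be larger).
Upper bound: T is a sum of 3 rank-1 terms, T = [0, 1] ⊗ [1, 2] ⊗ [1, 1, 1] + [1, 0] ⊗ [1, 1] ⊗ [-2, 0, 0] + [1, 0] ⊗ [1, 2] ⊗ [2, 4, 0] (written with every a and b primitive with positive leading entry and the scale carried by c; CP decompositions are not unique, and this one is verified by expanding entrywise), so rank(T) ≤ 3.
These bounds meet, so rank(T) = 3.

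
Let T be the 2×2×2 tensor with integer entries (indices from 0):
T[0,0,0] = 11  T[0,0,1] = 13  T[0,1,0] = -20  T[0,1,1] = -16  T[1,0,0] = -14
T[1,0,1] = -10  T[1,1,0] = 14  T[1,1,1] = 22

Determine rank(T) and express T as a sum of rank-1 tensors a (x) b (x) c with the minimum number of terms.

rank(T) = 2

Lower bound: the mode-1 unfolding of T (rows indexed by i, columns by (j,k) = (0,0), (0,1), (1,0), (1,1)) is [[11, 13, -20, -16], [-14, -10, 14, 22]].
There the 2×2 minor on rows i ∈ {0, 1}, columns (j,k) ∈ {(0,0), (0,1)} is det [[11, 13], [-14, -10]] = 72 ≠ 0, so this unfolding has rank ≥ 2; CP rank is at least every unfolding rank, so rank(T) ≥ 2. (Flattening ranks never certify an upper bound on CP rank; for that we must actually write T with 2 rank-1 terms.)
Upper bound — finding two terms. Write S_k = T[:,:,k] for the frontal slices: S₀ = [[11, -20], [-14, 14]], S₁ = [[13, -16], [-10, 22]].
If T = a₁ (x) b₁ (x) c₁ + a₂ (x) b₂ (x) c₂ then each S_k = c₁[k]·a₁b₁ᵀ + c₂[k]·a₂b₂ᵀ. S₀ and S₁ are linearly independent, so a₁b₁ᵀ and a₂b₂ᵀ must span the same plane of matrices: they are the rank-1 matrices of the form x·S₀ + y·S₁.
det(x·S₀ + y·S₁) is −126·x² + 126·y² = (-126)·(x − y)(x + y), vanishing at (x:y) = (1:1) and (1:-1).
M₁ = S₀ + S₁ = [[24, -36], [-24, 36]] = 12·(1, -1)(2, -3)ᵀ and M₂ = S₀ − S₁ = [[-2, -4], [-4, -8]] = (-2)·(1, 2)(1, 2)ᵀ, so take a₁ = (1, -1), b₁ = (2, -3), a₂ = (1, 2), b₂ = (1, 2).
Each slice is an integer combination of E₁ = a₁b₁ᵀ and E₂ = a₂b₂ᵀ: S₀ = 6·E₁ − E₂, S₁ = 6·E₁ + E₂; reading off coefficients, c₁ = (6, 6) and c₂ = (-1, 1).
Hence T = (1, -1) (x) (2, -3) (x) (6, 6) + (1, 2) (x) (1, 2) (x) (-1, 1), so rank(T) ≤ 2.
These bounds meet, so rank(T) = 2.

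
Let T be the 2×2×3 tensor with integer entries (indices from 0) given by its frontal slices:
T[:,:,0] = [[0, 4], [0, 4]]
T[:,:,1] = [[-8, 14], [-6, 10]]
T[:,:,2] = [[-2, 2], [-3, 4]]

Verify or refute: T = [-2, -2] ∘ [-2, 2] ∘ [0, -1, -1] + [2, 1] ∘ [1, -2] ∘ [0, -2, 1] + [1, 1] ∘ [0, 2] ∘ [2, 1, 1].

Reconstruct entrywise from the claimed factors. For example, T[1,1,2] = 4 and Σₗ aₗ[1]bₗ[1]cₗ[2] = (-2)·(2)·(-1) + (1)·(-2)·(1) + (1)·(2)·(1) = 4; checking all 12 entries, every one matches. The claim holds.

Yes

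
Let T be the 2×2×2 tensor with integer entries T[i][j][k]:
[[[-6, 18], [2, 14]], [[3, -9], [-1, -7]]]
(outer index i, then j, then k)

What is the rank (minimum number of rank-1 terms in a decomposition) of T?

2

Lower bound: the mode-3 unfolding of T (rows indexed by k, columns by (i,j) = (0,0), (0,1), (1,0), (1,1)) is [[-6, 2, 3, -1], [18, 14, -9, -7]].
There the 2×2 minor on rows k ∈ {0, 1}, columns (i,j) ∈ {(0,0), (0,1)} is det [[-6, 2], [18, 14]] = -120 ≠ 0, so this unfolding has rank ≥ 2; CP rank is at least every unfolding rank, so rank(T) ≥ 2. (This is only a lower bound: in general the CP rank may exceed every unfolding rank, so we still need to exhibit 2 rank-1 terms summing to T.)
Upper bound — finding two terms. Every mode-1 slice of T is a multiple of one matrix: T[i,:,:] = a[i]·M with a = [2, -1] and M = [[-3, 9], [1, 7]] (rows indexed by j, columns by k). So it suffices to write M as a sum of two rank-1 matrices.
Splitting M by its rows (j = 0, 1), M = [1, 0][-3, 9]ᵀ + [0, 1][1, 7]ᵀ.
Hence T = [2, -1] ⊗ [1, 0] ⊗ [-3, 9] + [2, -1] ⊗ [0, 1] ⊗ [1, 7], so rank(T) ≤ 2.
These bounds meet, so rank(T) = 2.
Check entry T[1,1,1] = -7: (-1)·(0)·(9) + (-1)·(1)·(7) = -7.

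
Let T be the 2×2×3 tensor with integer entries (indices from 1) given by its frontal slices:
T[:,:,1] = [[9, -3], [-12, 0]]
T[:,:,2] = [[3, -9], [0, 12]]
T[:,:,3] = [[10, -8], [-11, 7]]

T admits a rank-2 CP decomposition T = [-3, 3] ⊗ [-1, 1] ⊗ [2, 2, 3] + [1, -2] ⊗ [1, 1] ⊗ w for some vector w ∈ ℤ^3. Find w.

Subtract the known terms from T to get the rank-1 residual R = [1, -2] ⊗ [1, 1] ⊗ w, so R[i,j,k] = a[i]·b[j]·w[k]. Pick indices with nonzero a[1]·b[1] = (1)·(1) = 1. Only the fibre through (1,1,·) is needed: R[1,1,:] = T[1,1,:] − Σₗ aₗ[1]bₗ[1]cₗ = [9, 3, 10] − (-3)·(-1)·[2, 2, 3] = [3, -3, 1]. Then w[k] = R[1,1,k] / 1 for each k, giving w = [3, -3, 1] / 1 = [3, -3, 1].

w = [3, -3, 1]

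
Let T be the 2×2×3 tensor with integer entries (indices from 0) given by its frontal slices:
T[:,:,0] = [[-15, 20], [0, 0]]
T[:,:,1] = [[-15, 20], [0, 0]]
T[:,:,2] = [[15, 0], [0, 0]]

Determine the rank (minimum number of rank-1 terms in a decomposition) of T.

Lower bound: the mode-3 unfolding of T (rows indexed by k, columns by (i,j) = (0,0), (0,1), (1,0), (1,1)) is [[-15, 20, 0, 0], [-15, 20, 0, 0], [15, 0, 0, 0]].
There the 2×2 minor on rows k ∈ {0, 2}, columns (i,j) ∈ {(0,0), (0,1)} is det [[-15, 20], [15, 0]] = -300 ≠ 0, so this unfolding has rank ≥ 2; CP rank is at least every unfolding rank, so rank(T) ≥ 2. (Unfolding ranks only ever bound the CP rank from below — rank(T) can be strictly larger than all of them — so the matching upper bound has to come from an explicit 2-term decomposition.)
Upper bound — finding two terms. Every mode-1 slice of T is a multiple of one matrix: T[i,:,:] = a[i]·M with a = [1, 0] and M = [[-15, -15, 15], [20, 20, 0]] (rows indexed by j, columns by k). So it suffices to write M as a sum of two rank-1 matrices.
Splitting M by its rows (j = 0, 1), M = [1, 0][-15, -15, 15]ᵀ + [0, 1][20, 20, 0]ᵀ.
Hence T = [1, 0] ⊗ [1, 0] ⊗ [-15, -15, 15] + [1, 0] ⊗ [0, 1] ⊗ [20, 20, 0], so rank(T) ≤ 2.
These bounds meet, so rank(T) = 2.
Check entry T[0,1,0] = 20: (1)·(0)·(-15) + (1)·(1)·(20) = 20.

2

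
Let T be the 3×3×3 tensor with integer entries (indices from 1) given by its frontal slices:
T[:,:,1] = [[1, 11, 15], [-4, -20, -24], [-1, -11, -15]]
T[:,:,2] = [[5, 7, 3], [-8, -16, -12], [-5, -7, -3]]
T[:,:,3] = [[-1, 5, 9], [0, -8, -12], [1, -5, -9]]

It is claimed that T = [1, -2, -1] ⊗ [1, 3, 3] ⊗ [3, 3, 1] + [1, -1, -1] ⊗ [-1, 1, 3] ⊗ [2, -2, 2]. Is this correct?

Yes

Reconstruct entrywise from the claimed factors. For example, T[3,2,3] = -5 and Σₗ aₗ[3]bₗ[2]cₗ[3] = (-1)·(3)·(1) + (-1)·(1)·(2) = -5; checking all 27 entries, every one matches. The claim holds.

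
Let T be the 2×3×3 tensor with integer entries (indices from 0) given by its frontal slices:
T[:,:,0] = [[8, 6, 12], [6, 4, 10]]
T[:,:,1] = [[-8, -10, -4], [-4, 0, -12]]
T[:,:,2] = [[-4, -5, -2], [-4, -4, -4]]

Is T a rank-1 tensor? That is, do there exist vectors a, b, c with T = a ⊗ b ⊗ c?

No

The mode-3 unfolding of T (rows indexed by k, columns by (i,j) = (0,0), (0,1), (0,2), (1,0), (1,1), (1,2)) is [[8, 6, 12, 6, 4, 10], [-8, -10, -4, -4, 0, -12], [-4, -5, -2, -4, -4, -4]].
There the 3×3 minor on rows k ∈ {0, 1, 2}, columns (i,j) ∈ {(0,0), (0,1), (1,0)} is det [[8, 6, 6], [-8, -10, -4], [-4, -5, -4]] = 64 ≠ 0, so this unfolding has rank ≥ 3; CP rank is at least every unfolding rank, so rank(T) ≥ 3.
In particular rank(T) ≥ 3 > 1, so T is not rank-1.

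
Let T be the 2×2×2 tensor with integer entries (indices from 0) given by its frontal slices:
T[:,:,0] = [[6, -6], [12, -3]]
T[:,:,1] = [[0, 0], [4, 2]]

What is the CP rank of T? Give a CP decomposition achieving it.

rank(T) = 2

Lower bound: the mode-1 unfolding of T (rows indexed by i, columns by (j,k) = (0,0), (0,1), (1,0), (1,1)) is [[6, 0, -6, 0], [12, 4, -3, 2]].
There the 2×2 minor on rows i ∈ {0, 1}, columns (j,k) ∈ {(0,0), (0,1)} is det [[6, 0], [12, 4]] = 24 ≠ 0, so this unfolding has rank ≥ 2; CP rank is at least every unfolding rank, so rank(T) ≥ 2. (Unfolding ranks only ever bound the CP rank from below — rank(T) can be strictly larger than all of them — so the matching upper bound has to come from an explicit 2-term decomposition.)
Upper bound — finding two terms. Write S_k = T[:,:,k] for the frontal slices: S₀ = [[6, -6], [12, -3]], S₁ = [[0, 0], [4, 2]].
If T = a₁ ⊗ b₁ ⊗ c₁ + a₂ ⊗ b₂ ⊗ c₂ then each S_k = c₁[k]·a₁b₁ᵀ + c₂[k]·a₂b₂ᵀ. S₀ and S₁ are linearly independent, so a₁b₁ᵀ and a₂b₂ᵀ must span the same plane of matrices: they are the rank-1 matrices of the form x·S₀ + y·S₁.
det(x·S₀ + y·S₁) is 54·x² + 36·xy = 18·(3·x + 2·y)(x), vanishing at (x:y) = (2:-3) and (0:1).
M₁ = 2·S₀ − 3·S₁ = [[12, -12], [12, -12]] = 12·[1, 1][1, -1]ᵀ and M₂ = S₁ = [[0, 0], [4, 2]] = 2·[0, 1][2, 1]ᵀ, so take a₁ = [1, 1], b₁ = [1, -1], a₂ = [0, 1], b₂ = [2, 1].
Each slice is an integer combination of E₁ = a₁b₁ᵀ and E₂ = a₂b₂ᵀ: S₀ = 6·E₁ + 3·E₂, S₁ = 2·E₂; reading off coefficients, c₁ = [6, 0] and c₂ = [3, 2].
Hence T = [1, 1] ⊗ [1, -1] ⊗ [6, 0] + [0, 1] ⊗ [2, 1] ⊗ [3, 2], so rank(T) ≤ 2.
These bounds meet, so rank(T) = 2.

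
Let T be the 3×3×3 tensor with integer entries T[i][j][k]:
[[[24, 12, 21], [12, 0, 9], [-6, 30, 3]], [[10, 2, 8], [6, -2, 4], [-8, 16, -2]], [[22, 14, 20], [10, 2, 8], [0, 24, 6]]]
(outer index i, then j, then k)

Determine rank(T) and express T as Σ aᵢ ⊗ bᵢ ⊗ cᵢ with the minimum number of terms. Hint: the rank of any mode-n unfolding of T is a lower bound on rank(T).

rank(T) = 2

Lower bound: in the mode-2 unfolding of T (rows indexed by j, columns by (i,k)) the 2×2 minor on rows j ∈ {0, 1}, columns (i,k) ∈ {(0,0), (0,1)} is det [[24, 12], [12, 0]] = -144 ≠ 0, so that unfolding has rank ≥ 2 and hence rank(T) ≥ 2 (CP rank is at least every unfolding rank, though it can be larger).
Upper bound: with S_k = T[:,:,k], the two rank-1 terms a₁b₁ᵀ, a₂b₂ᵀ are the rank-1 members of the pencil x·S₀ + y·S₁.
The 2×2 minor of x·S₀ + y·S₁ on rows {0,1}, columns {0,1} is 24·x² − 24·y² = 24·(x − y)(x + y), vanishing at (x:y) = (1:1) and (1:-1).
M₁ = S₀ + S₁ = [[36, 12, 24], [12, 4, 8], [36, 12, 24]] = 4·(3, 1, 3)(3, 1, 2)ᵀ and M₂ = S₀ − S₁ = [[12, 12, -36], [8, 8, -24], [8, 8, -24]] = 4·(3, 2, 2)(1, 1, -3)ᵀ, so take a₁ = (3, 1, 3), b₁ = (3, 1, 2), a₂ = (3, 2, 2), b₂ = (1, 1, -3).
Each slice is an integer combination of E₁ = a₁b₁ᵀ and E₂ = a₂b₂ᵀ: S₀ = 2·E₁ + 2·E₂, S₁ = 2·E₁ − 2·E₂, S₂ = 2·E₁ + E₂; reading off coefficients, c₁ = (2, 2, 2) and c₂ = (2, -2, 1).
Hence T = (3, 1, 3) ⊗ (3, 1, 2) ⊗ (2, 2, 2) + (3, 2, 2) ⊗ (1, 1, -3) ⊗ (2, -2, 1), so rank(T) ≤ 2.
These bounds meet, so rank(T) = 2.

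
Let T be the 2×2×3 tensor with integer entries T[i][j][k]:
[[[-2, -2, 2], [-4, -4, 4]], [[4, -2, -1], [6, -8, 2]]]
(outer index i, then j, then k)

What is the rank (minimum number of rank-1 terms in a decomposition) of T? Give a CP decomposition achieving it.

rank(T) = 3

Lower bound: in the mode-3 unfolding of T (rows indexed by k, columns by (i,j)) the 3×3 minor on rows k ∈ {0, 1, 2}, columns (i,j) ∈ {(0,0), (1,0), (1,1)} is det [[-2, 4, 6], [-2, -2, -8], [2, -1, 2]] = 12 ≠ 0, so that unfolding has rank ≥ 3 and hence rank(T) ≥ 3 (CP rank is at least every unfolding rank, though it can be larger).
Upper bound: T is a sum of 3 rank-1 terms, T = [0, 1] ⊗ [0, 1] ⊗ [-2, -4, 4] + [1, 1] ⊗ [1, 2] ⊗ [2, -2, 0] + [2, -1] ⊗ [1, 2] ⊗ [-2, 0, 1] (written with every a and b primitive with positive leading entry and the scale carried by c; CP decompositions are not unique, and this one is verified by expanding entrywise), so rank(T) ≤ 3.
These bounds meet, so rank(T) = 3.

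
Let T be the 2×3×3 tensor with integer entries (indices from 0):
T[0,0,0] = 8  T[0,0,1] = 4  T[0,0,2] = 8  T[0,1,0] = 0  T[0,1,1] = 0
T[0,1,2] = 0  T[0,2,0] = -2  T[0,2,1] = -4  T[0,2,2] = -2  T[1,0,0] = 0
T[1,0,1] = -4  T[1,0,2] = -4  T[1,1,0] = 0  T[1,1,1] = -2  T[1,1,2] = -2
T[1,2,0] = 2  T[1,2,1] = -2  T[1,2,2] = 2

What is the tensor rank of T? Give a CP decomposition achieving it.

Lower bound: the mode-2 unfolding of T (rows indexed by j, columns by (i,k) = (0,0), (0,1), (0,2), (1,0), (1,1), (1,2)) is [[8, 4, 8, 0, -4, -4], [0, 0, 0, 0, -2, -2], [-2, -4, -2, 2, -2, 2]].
There the 3×3 minor on rows j ∈ {0, 1, 2}, columns (i,k) ∈ {(0,0), (0,1), (1,1)} is det [[8, 4, -4], [0, 0, -2], [-2, -4, -2]] = -48 ≠ 0, so this unfolding has rank ≥ 3; CP rank is at least every unfolding rank, so rank(T) ≥ 3. (Flattening ranks never certify an upper bound on CP rank; for that we must actually write T with 3 rank-1 terms.)
Upper bound: T is a sum of 3 rank-1 terms, T = [0, 1] ∘ [2, 1, 0] ∘ [0, -2, -2] + [1, 0] ∘ [2, 0, -1] ∘ [4, 2, 4] + [1, 1] ∘ [0, 0, 1] ∘ [2, -2, 2] (one valid choice — decompositions are not unique — normalised so each a, b is primitive with positive first nonzero entry; check it by expanding all entries), so rank(T) ≤ 3.
These bounds meet, so rank(T) = 3.
Check entry T[0,2,1] = -4: (0)·(0)·(-2) + (1)·(-1)·(2) + (1)·(1)·(-2) = -4.

rank(T) = 3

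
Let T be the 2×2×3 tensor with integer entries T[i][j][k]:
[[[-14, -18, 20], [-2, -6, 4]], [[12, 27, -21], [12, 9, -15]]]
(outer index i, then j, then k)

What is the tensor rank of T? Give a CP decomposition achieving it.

Lower bound: in the mode-1 unfolding of T (rows indexed by i, columns by (j,k)) the 2×2 minor on rows i ∈ {0, 1}, columns (j,k) ∈ {(0,0), (0,1)} is det [[-14, -18], [12, 27]] = -162 ≠ 0, so that unfolding has rank ≥ 2 and hence rank(T) ≥ 2 (CP rank is at least every unfolding rank, though it can be larger).
Upper bound: with S_k = T[:,:,k], the two rank-1 terms a₁b₁ᵀ, a₂b₂ᵀ are the rank-1 members of the pencil x·S₀ + y·S₁.
det(x·S₀ + y·S₁) is −144·x² − 216·xy = (-72)·(2·x + 3·y)(x), vanishing at (x:y) = (3:-2) and (0:1).
M₁ = 3·S₀ − 2·S₁ = [[-6, 6], [-18, 18]] = (-6)·(1, 3)(1, -1)ᵀ and M₂ = S₁ = [[-18, -6], [27, 9]] = (-3)·(2, -3)(3, 1)ᵀ, so take a₁ = (1, 3), b₁ = (1, -1), a₂ = (2, -3), b₂ = (3, 1).
Each slice is an integer combination of E₁ = a₁b₁ᵀ and E₂ = a₂b₂ᵀ: S₀ = −2·E₁ − 2·E₂, S₁ = −3·E₂, S₂ = 2·E₁ + 3·E₂; reading off coefficients, c₁ = (-2, 0, 2) and c₂ = (-2, -3, 3).
Hence T = (1, 3) ⊗ (1, -1) ⊗ (-2, 0, 2) + (2, -3) ⊗ (3, 1) ⊗ (-2, -3, 3), so rank(T) ≤ 2.
These bounds meet, so rank(T) = 2.

rank(T) = 2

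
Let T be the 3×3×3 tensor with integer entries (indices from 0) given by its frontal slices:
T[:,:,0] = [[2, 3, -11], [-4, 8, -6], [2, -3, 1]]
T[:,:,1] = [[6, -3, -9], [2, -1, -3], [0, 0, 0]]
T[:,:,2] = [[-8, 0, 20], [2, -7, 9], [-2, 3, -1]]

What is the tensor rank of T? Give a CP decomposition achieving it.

rank(T) = 2

Lower bound: in the mode-3 unfolding of T (rows indexed by k, columns by (i,j)) the 2×2 minor on rows k ∈ {0, 1}, columns (i,j) ∈ {(0,0), (0,1)} is det [[2, 3], [6, -3]] = -24 ≠ 0, so that unfolding has rank ≥ 2 and hence rank(T) ≥ 2 (CP rank is at least every unfolding rank, though it can be larger).
Upper bound: with S_k = T[:,:,k], the two rank-1 terms a₁b₁ᵀ, a₂b₂ᵀ are the rank-1 members of the pencil x·S₀ + y·S₁.
The 2×2 minor of x·S₀ + y·S₁ on rows {0,1}, columns {0,1} is 28·x² + 28·xy = 28·(x + y)(x), vanishing at (x:y) = (1:-1) and (0:1).
M₁ = S₀ − S₁ = [[-4, 6, -2], [-6, 9, -3], [2, -3, 1]] = −[2, 3, -1][2, -3, 1]ᵀ and M₂ = S₁ = [[6, -3, -9], [2, -1, -3], [0, 0, 0]] = [3, 1, 0][2, -1, -3]ᵀ, so take a₁ = [2, 3, -1], b₁ = [2, -3, 1], a₂ = [3, 1, 0], b₂ = [2, -1, -3].
Each slice is an integer combination of E₁ = a₁b₁ᵀ and E₂ = a₂b₂ᵀ: S₀ = −E₁ + E₂, S₁ = E₂, S₂ = E₁ − 2·E₂; reading off coefficients, c₁ = [-1, 0, 1] and c₂ = [1, 1, -2].
Hence T = [2, 3, -1] (x) [2, -3, 1] (x) [-1, 0, 1] + [3, 1, 0] (x) [2, -1, -3] (x) [1, 1, -2], so rank(T) ≤ 2.
These bounds meet, so rank(T) = 2.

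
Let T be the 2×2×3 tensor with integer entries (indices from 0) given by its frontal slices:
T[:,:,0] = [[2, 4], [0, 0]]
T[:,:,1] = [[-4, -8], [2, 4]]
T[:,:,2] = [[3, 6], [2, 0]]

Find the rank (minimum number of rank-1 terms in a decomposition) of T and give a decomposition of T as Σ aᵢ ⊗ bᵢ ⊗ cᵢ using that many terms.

Lower bound: the mode-3 unfolding of T (rows indexed by k, columns by (i,j) = (0,0), (0,1), (1,0), (1,1)) is [[2, 4, 0, 0], [-4, -8, 2, 4], [3, 6, 2, 0]].
There the 3×3 minor on rows k ∈ {0, 1, 2}, columns (i,j) ∈ {(0,0), (1,0), (1,1)} is det [[2, 0, 0], [-4, 2, 4], [3, 2, 0]] = -16 ≠ 0, so this unfolding has rank ≥ 3; CP rank is at least every unfolding rank, so rank(T) ≥ 3. (Unfolding ranks only ever bound the CP rank from below — rank(T) can be strictly larger than all of them — so the matching upper bound has to come from an explicit 3-term decomposition.)
Upper bound: T is a sum of 3 rank-1 terms, T = (0, 1) ⊗ (1, 1) ⊗ (0, 0, 4) + (1, 0) ⊗ (1, 2) ⊗ (2, 0, -1) + (2, -1) ⊗ (1, 2) ⊗ (0, -2, 2) (written with every a and b primitive with positive leading entry and the scale carried by c; CP decompositions are not unique, and this one is verified by expanding entrywise), so rank(T) ≤ 3.
These bounds meet, so rank(T) = 3.
Check entry T[0,0,1] = -4: (0)·(1)·(0) + (1)·(1)·(0) + (2)·(1)·(-2) = -4.

rank(T) = 3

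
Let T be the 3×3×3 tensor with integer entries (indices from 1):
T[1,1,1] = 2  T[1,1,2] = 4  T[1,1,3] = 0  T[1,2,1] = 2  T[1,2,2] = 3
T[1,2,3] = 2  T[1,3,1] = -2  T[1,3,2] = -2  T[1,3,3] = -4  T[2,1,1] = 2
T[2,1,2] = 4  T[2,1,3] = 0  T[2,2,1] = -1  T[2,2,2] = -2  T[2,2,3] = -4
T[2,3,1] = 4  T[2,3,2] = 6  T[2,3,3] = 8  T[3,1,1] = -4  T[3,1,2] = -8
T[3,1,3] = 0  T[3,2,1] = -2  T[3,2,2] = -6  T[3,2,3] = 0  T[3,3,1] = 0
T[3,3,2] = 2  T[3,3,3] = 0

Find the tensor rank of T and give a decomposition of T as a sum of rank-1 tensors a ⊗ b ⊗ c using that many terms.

Lower bound: the mode-2 unfolding of T (rows indexed by j, columns by (i,k) = (1,1), (1,2), (1,3), (2,1), (2,2), (2,3), (3,1), (3,2), (3,3)) is [[2, 4, 0, 2, 4, 0, -4, -8, 0], [2, 3, 2, -1, -2, -4, -2, -6, 0], [-2, -2, -4, 4, 6, 8, 0, 2, 0]].
There the 3×3 minor on rows j ∈ {1, 2, 3}, columns (i,k) ∈ {(1,1), (1,2), (2,2)} is det [[2, 4, 4], [2, 3, -2], [-2, -2, 6]] = 4 ≠ 0, so this unfolding has rank ≥ 3; CP rank is at least every unfolding rank, so rank(T) ≥ 3. (Unfolding ranks only ever bound the CP rank from below — rank(T) can be strictly larger than all of them — so the matching upper bound has to come from an explicit 3-term decomposition.)
Upper bound: T is a sum of 3 rank-1 terms, T = [0, 1, 1] ⊗ [0, 1, -1] ⊗ [0, -2, 0] + [1, -2, 0] ⊗ [0, 1, -2] ⊗ [1, 1, 2] + [1, 1, -2] ⊗ [2, 1, 0] ⊗ [1, 2, 0] (one valid choice — decompositions are not unique — normalised so each a, b is primitive with positive first nonzero entry; check it by expanding all entries), so rank(T) ≤ 3.
These bounds meet, so rank(T) = 3.
Check entry T[2,3,1] = 4: (1)·(-1)·(0) + (-2)·(-2)·(1) + (1)·(0)·(1) = 4.

rank(T) = 3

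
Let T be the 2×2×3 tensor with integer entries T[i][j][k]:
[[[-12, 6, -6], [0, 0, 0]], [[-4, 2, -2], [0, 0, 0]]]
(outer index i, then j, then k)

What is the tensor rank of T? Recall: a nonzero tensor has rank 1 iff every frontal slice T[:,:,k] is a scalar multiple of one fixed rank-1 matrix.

Lower bound: T ≠ 0 (e.g. T[0,0,0] = -12), so rank(T) ≥ 1.
Upper bound: if T = a ⊗ b ⊗ c then every fibre of T is a multiple of the corresponding factor, so read the factors off the fibres through the nonzero entry T[0,0,0] = -12.
The mode-1 fibre T[:,0,0] = [-12, -4] gives a = (3, 1) (primitive direction); the mode-2 fibre T[0,:,0] = [-12, 0] gives b = (1, 0); then c[k] = T[0,0,k] / (a[0]·b[0]) = [-12, 6, -6] / 3 = (-4, 2, -2).
Expanding (3, 1) ⊗ (1, 0) ⊗ (-4, 2, -2) reproduces all 12 entries of T, so T = (3, 1) ⊗ (1, 0) ⊗ (-4, 2, -2) and rank(T) ≤ 1.
These bounds meet, so rank(T) = 1.
Check entry T[0,1,1] = 0: (3)·(0)·(2) = 0.

1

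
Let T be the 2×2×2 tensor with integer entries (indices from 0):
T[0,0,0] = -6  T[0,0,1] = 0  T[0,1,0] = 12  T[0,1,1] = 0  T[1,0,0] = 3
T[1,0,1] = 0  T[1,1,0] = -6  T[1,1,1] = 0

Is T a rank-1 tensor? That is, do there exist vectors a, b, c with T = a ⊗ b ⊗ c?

If T = a ⊗ b ⊗ c then every fibre of T is a multiple of the corresponding factor, so read the factors off the fibres through the nonzero entry T[0,0,0] = -6.
The mode-1 fibre T[:,0,0] = [-6, 3] gives a = (2, -1) (primitive direction); the mode-2 fibre T[0,:,0] = [-6, 12] gives b = (1, -2); then c[k] = T[0,0,k] / (a[0]·b[0]) = [-6, 0] / 2 = (-3, 0).
Expanding (2, -1) ⊗ (1, -2) ⊗ (-3, 0) reproduces all 8 entries of T, so T = (2, -1) ⊗ (1, -2) ⊗ (-3, 0) and rank(T) ≤ 1.
Equivalently every frontal slice T[:,:,k] is c[k] times the rank-1 matrix (2, -1) ⊗ (1, -2). So T has rank 1 (it is nonzero).

Yes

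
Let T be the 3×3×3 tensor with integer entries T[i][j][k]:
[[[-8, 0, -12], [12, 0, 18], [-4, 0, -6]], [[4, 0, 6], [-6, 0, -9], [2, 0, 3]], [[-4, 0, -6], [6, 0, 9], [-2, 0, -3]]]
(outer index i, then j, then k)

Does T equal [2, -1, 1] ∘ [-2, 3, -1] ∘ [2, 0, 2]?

No

Reconstruct entry (0,0,2) from the claimed factors: Σₗ aₗ[0]bₗ[0]cₗ[2] = (2)·(-2)·(2) = -8, but T[0,0,2] = -12. The claim is false.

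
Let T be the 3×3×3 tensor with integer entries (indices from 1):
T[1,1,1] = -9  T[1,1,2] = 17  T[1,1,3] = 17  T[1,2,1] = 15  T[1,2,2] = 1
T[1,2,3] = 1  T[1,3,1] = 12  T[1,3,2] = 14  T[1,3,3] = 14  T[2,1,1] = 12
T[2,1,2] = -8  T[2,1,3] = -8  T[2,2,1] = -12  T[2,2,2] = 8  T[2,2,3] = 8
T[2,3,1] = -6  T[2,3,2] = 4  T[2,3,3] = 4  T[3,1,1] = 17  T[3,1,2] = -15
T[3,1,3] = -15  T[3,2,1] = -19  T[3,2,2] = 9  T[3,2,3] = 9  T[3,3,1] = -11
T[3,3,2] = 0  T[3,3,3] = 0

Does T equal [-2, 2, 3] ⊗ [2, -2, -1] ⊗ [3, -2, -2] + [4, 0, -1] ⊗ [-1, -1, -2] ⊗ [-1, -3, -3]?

No

Reconstruct entry (1,1,1) from the claimed factors: Σₗ aₗ[1]bₗ[1]cₗ[1] = (-2)·(2)·(3) + (4)·(-1)·(-1) = -8, but T[1,1,1] = -9. The claim is false.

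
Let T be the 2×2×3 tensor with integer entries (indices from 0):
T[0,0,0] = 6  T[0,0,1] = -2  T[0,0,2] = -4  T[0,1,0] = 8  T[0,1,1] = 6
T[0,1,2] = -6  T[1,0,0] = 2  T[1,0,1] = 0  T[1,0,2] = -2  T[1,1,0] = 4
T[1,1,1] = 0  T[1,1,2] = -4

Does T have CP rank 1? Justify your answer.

No

The mode-3 unfolding of T (rows indexed by k, columns by (i,j) = (0,0), (0,1), (1,0), (1,1)) is [[6, 8, 2, 4], [-2, 6, 0, 0], [-4, -6, -2, -4]].
There the 3×3 minor on rows k ∈ {0, 1, 2}, columns (i,j) ∈ {(0,0), (0,1), (1,0)} is det [[6, 8, 2], [-2, 6, 0], [-4, -6, -2]] = -32 ≠ 0, so this unfolding has rank ≥ 3; CP rank is at least every unfolding rank, so rank(T) ≥ 3.
In particular rank(T) ≥ 3 > 1, so T is not rank-1.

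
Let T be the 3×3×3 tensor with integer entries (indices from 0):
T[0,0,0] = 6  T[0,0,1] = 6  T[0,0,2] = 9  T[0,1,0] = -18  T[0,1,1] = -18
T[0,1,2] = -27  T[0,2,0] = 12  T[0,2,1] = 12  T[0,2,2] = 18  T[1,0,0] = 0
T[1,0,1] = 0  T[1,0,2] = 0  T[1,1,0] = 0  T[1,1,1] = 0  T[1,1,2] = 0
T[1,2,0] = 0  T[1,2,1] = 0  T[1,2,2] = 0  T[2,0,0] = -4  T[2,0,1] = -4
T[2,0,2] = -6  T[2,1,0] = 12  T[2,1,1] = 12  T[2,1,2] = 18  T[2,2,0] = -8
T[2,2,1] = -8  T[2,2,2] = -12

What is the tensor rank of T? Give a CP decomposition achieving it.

Lower bound: T ≠ 0 (e.g. T[0,0,0] = 6), so rank(T) ≥ 1.
Upper bound: the mode-1 fibre T[:,0,0] = [6, 0, -4] gives a = (3, 0, -2) (primitive direction); the mode-2 fibre T[0,:,0] = [6, -18, 12] gives b = (1, -3, 2); then c[k] = T[0,0,k] / (a[0]·b[0]) = [6, 6, 9] / 3 = (2, 2, 3).
Expanding (3, 0, -2) ⊗ (1, -3, 2) ⊗ (2, 2, 3) reproduces all 27 entries of T, so T = (3, 0, -2) ⊗ (1, -3, 2) ⊗ (2, 2, 3) and rank(T) ≤ 1.
These bounds meet, so rank(T) = 1.

rank(T) = 1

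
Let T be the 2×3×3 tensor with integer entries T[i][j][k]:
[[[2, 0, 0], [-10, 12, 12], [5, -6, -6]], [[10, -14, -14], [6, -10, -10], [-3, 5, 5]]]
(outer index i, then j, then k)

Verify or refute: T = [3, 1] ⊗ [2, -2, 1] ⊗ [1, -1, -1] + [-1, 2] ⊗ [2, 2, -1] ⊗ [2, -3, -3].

Reconstruct entrywise from the claimed factors. For example, T[1,1,0] = 6 and Σₗ aₗ[1]bₗ[1]cₗ[0] = (1)·(-2)·(1) + (2)·(2)·(2) = 6; checking all 18 entries, every one matches. The claim holds.

Yes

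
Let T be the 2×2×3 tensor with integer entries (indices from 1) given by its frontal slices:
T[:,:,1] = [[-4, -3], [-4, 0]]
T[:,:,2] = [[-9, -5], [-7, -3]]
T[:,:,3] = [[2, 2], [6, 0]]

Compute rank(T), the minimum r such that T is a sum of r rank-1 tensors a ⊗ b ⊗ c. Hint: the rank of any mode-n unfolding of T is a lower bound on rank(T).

3

Lower bound: the mode-3 unfolding of T (rows indexed by k, columns by (i,j) = (1,1), (1,2), (2,1), (2,2)) is [[-4, -3, -4, 0], [-9, -5, -7, -3], [2, 2, 6, 0]].
There the 3×3 minor on rows k ∈ {1, 2, 3}, columns (i,j) ∈ {(1,1), (1,2), (2,1)} is det [[-4, -3, -4], [-9, -5, -7], [2, 2, 6]] = -24 ≠ 0, so this unfolding has rank ≥ 3; CP rank is at least every unfolding rank, so rank(T) ≥ 3. (Flattening ranks never certify an upper bound on CP rank; for that we must actually write T with 3 rank-1 terms.)
Upper bound: T is a sum of 3 rank-1 terms, T = (1, -2) ⊗ (0, 1) ⊗ (-1, 0, 2) + (1, -1) ⊗ (1, 1) ⊗ (0, -1, -2) + (1, 1) ⊗ (2, 1) ⊗ (-2, -4, 2) (written with every a and b primitive with positive leading entry and the scale carried by c; CP decompositions are not unique, and this one is verified by expanding entrywise), so rank(T) ≤ 3.
These bounds meet, so rank(T) = 3.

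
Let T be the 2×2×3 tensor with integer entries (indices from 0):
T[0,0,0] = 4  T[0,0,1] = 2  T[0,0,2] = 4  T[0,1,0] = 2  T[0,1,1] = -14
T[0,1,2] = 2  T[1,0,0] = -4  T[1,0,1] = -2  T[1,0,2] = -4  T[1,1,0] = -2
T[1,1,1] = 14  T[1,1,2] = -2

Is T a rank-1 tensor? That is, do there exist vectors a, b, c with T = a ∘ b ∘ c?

No

The mode-3 unfolding of T (rows indexed by k, columns by (i,j) = (0,0), (0,1), (1,0), (1,1)) is [[4, 2, -4, -2], [2, -14, -2, 14], [4, 2, -4, -2]].
There the 2×2 minor on rows k ∈ {0, 1}, columns (i,j) ∈ {(0,0), (0,1)} is det [[4, 2], [2, -14]] = -60 ≠ 0, so this unfolding has rank ≥ 2; CP rank is at least every unfolding rank, so rank(T) ≥ 2.
In particular rank(T) ≥ 2 > 1, so T is not rank-1.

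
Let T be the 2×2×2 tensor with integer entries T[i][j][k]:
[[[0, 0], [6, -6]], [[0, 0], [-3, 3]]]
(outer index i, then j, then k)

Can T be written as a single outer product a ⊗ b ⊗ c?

Yes

If T = a ⊗ b ⊗ c then every fibre of T is a multiple of the corresponding factor, so read the factors off the fibres through the nonzero entry T[0,1,0] = 6.
The mode-1 fibre T[:,1,0] = [6, -3] gives a = [2, -1] (primitive direction); the mode-2 fibre T[0,:,0] = [0, 6] gives b = [0, 1]; then c[k] = T[0,1,k] / (a[0]·b[1]) = [6, -6] / 2 = [3, -3].
Expanding [2, -1] ⊗ [0, 1] ⊗ [3, -3] reproduces all 8 entries of T, so T = [2, -1] ⊗ [0, 1] ⊗ [3, -3] and rank(T) ≤ 1.
Equivalently every frontal slice T[:,:,k] is c[k] times the rank-1 matrix [2, -1] ⊗ [0, 1]. So T has rank 1 (it is nonzero).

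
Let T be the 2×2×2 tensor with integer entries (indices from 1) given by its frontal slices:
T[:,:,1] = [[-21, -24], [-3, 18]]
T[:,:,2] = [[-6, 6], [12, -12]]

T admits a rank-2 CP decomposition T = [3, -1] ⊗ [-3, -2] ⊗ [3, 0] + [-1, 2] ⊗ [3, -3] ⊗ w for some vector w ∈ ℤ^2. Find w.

w = [-2, 2]

Subtract the known terms from T to get the rank-1 residual R = [-1, 2] ⊗ [3, -3] ⊗ w, so R[i,j,k] = a[i]·b[j]·w[k]. Pick indices with nonzero a[1]·b[1] = (-1)·(3) = -3. Only the fibre through (1,1,·) is needed: R[1,1,:] = T[1,1,:] − Σₗ aₗ[1]bₗ[1]cₗ = [-21, -6] − (3)·(-3)·[3, 0] = [6, -6]. Then w[k] = R[1,1,k] / -3 for each k, giving w = [6, -6] / -3 = [-2, 2].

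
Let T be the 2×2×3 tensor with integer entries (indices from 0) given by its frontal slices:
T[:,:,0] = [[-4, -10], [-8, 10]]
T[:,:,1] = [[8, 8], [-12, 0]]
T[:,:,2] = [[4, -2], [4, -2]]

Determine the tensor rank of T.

Lower bound: the mode-3 unfolding of T (rows indexed by k, columns by (i,j) = (0,0), (0,1), (1,0), (1,1)) is [[-4, -10, -8, 10], [8, 8, -12, 0], [4, -2, 4, -2]].
There the 3×3 minor on rows k ∈ {0, 1, 2}, columns (i,j) ∈ {(0,0), (0,1), (1,0)} is det [[-4, -10, -8], [8, 8, -12], [4, -2, 4]] = 1152 ≠ 0, so this unfolding has rank ≥ 3; CP rank is at least every unfolding rank, so rank(T) ≥ 3. (Flattening ranks never certify an upper bound on CP rank; for that we must actually write T with 3 rank-1 terms.)
Upper bound: T is a sum of 3 rank-1 terms, T = (0, 1) ⊗ (2, -1) ⊗ (-4, -4, 4) + (1, -1) ⊗ (2, -1) ⊗ (2, 0, 2) + (2, -1) ⊗ (1, 1) ⊗ (-4, 4, 0) (one valid choice — decompositions are not unique — normalised so each a, b is primitive with positive first nonzero entry; check it by expanding all entries), so rank(T) ≤ 3.
These bounds meet, so rank(T) = 3.

3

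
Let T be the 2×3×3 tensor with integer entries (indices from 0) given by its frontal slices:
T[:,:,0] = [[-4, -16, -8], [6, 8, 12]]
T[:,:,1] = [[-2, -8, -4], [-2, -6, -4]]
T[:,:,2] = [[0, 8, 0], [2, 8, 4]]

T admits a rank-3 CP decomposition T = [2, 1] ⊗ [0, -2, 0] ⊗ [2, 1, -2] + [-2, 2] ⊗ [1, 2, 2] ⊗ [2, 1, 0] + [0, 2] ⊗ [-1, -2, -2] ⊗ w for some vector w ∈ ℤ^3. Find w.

w = [-1, 2, -1]

Subtract the known terms from T to get the rank-1 residual R = [0, 2] ⊗ [-1, -2, -2] ⊗ w, so R[i,j,k] = a[i]·b[j]·w[k]. Pick indices with nonzero a[1]·b[0] = (2)·(-1) = -2. Only the fibre through (1,0,·) is needed: R[1,0,:] = T[1,0,:] − Σₗ aₗ[1]bₗ[0]cₗ = [6, -2, 2] − (1)·(0)·[2, 1, -2] − (2)·(1)·[2, 1, 0] = [2, -4, 2]. Then w[k] = R[1,0,k] / -2 for each k, giving w = [2, -4, 2] / -2 = [-1, 2, -1].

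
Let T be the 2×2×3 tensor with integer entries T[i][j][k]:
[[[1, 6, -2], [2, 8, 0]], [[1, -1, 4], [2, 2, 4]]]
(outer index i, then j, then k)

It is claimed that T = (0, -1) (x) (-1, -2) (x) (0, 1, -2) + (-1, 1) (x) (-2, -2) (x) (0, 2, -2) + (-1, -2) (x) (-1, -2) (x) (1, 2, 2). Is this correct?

No

Reconstruct entry (1,0,0) from the claimed factors: Σₗ aₗ[1]bₗ[0]cₗ[0] = (-1)·(-1)·(0) + (1)·(-2)·(0) + (-2)·(-1)·(1) = 2, but T[1,0,0] = 1. The claim is false.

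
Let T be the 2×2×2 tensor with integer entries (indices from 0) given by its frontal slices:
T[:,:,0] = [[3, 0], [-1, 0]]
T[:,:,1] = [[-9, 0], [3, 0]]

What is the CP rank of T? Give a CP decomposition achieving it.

rank(T) = 1

Lower bound: T ≠ 0 (e.g. T[0,0,0] = 3), so rank(T) ≥ 1.
Upper bound: the mode-1 fibre T[:,0,0] = [3, -1] gives a = [3, -1] (primitive direction); the mode-2 fibre T[0,:,0] = [3, 0] gives b = [1, 0]; then c[k] = T[0,0,k] / (a[0]·b[0]) = [3, -9] / 3 = [1, -3].
Expanding [3, -1] ⊗ [1, 0] ⊗ [1, -3] reproduces all 8 entries of T, so T = [3, -1] ⊗ [1, 0] ⊗ [1, -3] and rank(T) ≤ 1.
These bounds meet, so rank(T) = 1.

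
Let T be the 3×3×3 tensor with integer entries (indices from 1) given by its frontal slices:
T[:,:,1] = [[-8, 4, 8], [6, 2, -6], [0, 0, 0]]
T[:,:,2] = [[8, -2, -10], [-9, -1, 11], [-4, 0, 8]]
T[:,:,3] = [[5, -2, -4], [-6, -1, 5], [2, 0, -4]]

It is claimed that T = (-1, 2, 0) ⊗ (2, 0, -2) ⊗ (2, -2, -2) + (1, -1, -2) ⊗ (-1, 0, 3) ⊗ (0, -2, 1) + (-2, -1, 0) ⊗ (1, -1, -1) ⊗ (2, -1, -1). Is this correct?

No

Reconstruct entry (1,3,2) from the claimed factors: Σₗ aₗ[1]bₗ[3]cₗ[2] = (-1)·(-2)·(-2) + (1)·(3)·(-2) + (-2)·(-1)·(-1) = -12, but T[1,3,2] = -10. The claim is false.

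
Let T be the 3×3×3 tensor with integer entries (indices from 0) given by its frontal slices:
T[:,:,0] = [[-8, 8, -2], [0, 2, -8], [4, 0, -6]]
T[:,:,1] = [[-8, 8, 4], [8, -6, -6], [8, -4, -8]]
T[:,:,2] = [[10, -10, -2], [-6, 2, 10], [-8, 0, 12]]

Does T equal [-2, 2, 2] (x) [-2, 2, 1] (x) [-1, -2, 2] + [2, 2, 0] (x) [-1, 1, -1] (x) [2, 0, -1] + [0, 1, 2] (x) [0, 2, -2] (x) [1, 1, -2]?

Yes

Reconstruct entrywise from the claimed factors. For example, T[0,0,0] = -8 and Σₗ aₗ[0]bₗ[0]cₗ[0] = (-2)·(-2)·(-1) + (2)·(-1)·(2) + (0)·(0)·(1) = -8; checking all 27 entries, every one matches. The claim holds.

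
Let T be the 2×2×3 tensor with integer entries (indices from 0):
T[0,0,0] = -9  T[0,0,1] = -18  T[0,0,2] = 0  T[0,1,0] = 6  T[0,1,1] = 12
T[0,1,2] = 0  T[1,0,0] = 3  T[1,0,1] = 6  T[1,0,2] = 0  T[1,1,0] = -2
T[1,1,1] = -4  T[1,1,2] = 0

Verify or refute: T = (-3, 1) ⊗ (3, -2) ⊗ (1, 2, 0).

Reconstruct entrywise from the claimed factors. For example, T[0,0,1] = -18 and Σₗ aₗ[0]bₗ[0]cₗ[1] = (-3)·(3)·(2) = -18; checking all 12 entries, every one matches. The claim holds.

Yes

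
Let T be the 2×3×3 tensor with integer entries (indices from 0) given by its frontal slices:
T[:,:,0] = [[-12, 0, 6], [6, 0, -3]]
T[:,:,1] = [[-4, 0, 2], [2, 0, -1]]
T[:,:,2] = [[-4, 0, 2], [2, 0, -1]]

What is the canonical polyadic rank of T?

1

Lower bound: T ≠ 0 (e.g. T[0,0,0] = -12), so rank(T) ≥ 1.
Upper bound: if T = a ∘ b ∘ c then every fibre of T is a multiple of the corresponding factor, so read the factors off the fibres through the nonzero entry T[0,0,0] = -12.
The mode-1 fibre T[:,0,0] = [-12, 6] gives a = (2, -1) (primitive direction); the mode-2 fibre T[0,:,0] = [-12, 0, 6] gives b = (2, 0, -1); then c[k] = T[0,0,k] / (a[0]·b[0]) = [-12, -4, -4] / 4 = (-3, -1, -1).
Expanding (2, -1) ∘ (2, 0, -1) ∘ (-3, -1, -1) reproduces all 18 entries of T, so T = (2, -1) ∘ (2, 0, -1) ∘ (-3, -1, -1) and rank(T) ≤ 1.
These bounds meet, so rank(T) = 1.
Check entry T[0,1,2] = 0: (2)·(0)·(-1) = 0.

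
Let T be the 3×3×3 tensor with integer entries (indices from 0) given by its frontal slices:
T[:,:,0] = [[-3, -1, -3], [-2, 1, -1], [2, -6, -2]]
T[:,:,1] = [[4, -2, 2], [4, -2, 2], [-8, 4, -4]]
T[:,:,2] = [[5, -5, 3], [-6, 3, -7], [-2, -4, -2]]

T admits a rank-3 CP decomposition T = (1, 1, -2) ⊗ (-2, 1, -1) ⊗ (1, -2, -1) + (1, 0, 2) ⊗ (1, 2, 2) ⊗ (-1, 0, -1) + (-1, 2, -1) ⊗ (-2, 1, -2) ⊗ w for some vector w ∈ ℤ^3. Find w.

Subtract the known terms from T to get the rank-1 residual R = (-1, 2, -1) ⊗ (-2, 1, -2) ⊗ w, so R[i,j,k] = a[i]·b[j]·w[k]. Pick indices with nonzero a[0]·b[0] = (-1)·(-2) = 2. Only the fibre through (0,0,·) is needed: R[0,0,:] = T[0,0,:] − Σₗ aₗ[0]bₗ[0]cₗ = [-3, 4, 5] − (1)·(-2)·(1, -2, -1) − (1)·(1)·(-1, 0, -1) = [0, 0, 4]. Then w[k] = R[0,0,k] / 2 for each k, giving w = [0, 0, 4] / 2 = (0, 0, 2).

w = (0, 0, 2)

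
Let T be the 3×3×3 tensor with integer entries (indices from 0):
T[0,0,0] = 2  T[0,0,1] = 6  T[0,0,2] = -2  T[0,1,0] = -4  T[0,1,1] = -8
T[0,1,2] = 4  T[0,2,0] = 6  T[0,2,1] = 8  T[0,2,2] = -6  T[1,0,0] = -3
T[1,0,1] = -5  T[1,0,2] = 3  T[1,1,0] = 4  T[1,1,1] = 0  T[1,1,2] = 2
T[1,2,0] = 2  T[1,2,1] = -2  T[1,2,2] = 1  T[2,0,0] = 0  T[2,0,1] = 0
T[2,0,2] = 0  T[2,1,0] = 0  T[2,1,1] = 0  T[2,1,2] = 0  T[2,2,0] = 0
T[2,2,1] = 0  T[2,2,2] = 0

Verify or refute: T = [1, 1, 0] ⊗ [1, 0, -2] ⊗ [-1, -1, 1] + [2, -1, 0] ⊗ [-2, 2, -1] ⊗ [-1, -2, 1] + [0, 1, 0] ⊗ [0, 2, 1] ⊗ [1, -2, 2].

No

Reconstruct entry (0,0,0) from the claimed factors: Σₗ aₗ[0]bₗ[0]cₗ[0] = (1)·(1)·(-1) + (2)·(-2)·(-1) + (0)·(0)·(1) = 3, but T[0,0,0] = 2. The claim is false.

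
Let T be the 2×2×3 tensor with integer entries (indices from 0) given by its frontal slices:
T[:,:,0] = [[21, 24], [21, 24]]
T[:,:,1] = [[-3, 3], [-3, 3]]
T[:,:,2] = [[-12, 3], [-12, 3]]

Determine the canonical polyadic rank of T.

2

Lower bound: the mode-3 unfolding of T (rows indexed by k, columns by (i,j) = (0,0), (0,1), (1,0), (1,1)) is [[21, 24, 21, 24], [-3, 3, -3, 3], [-12, 3, -12, 3]].
There the 2×2 minor on rows k ∈ {0, 1}, columns (i,j) ∈ {(0,0), (0,1)} is det [[21, 24], [-3, 3]] = 135 ≠ 0, so this unfolding has rank ≥ 2; CP rank is at least every unfolding rank, so rank(T) ≥ 2. (This is only a lower bound: in general the CP rank may exceed every unfolding rank, so we still need to exhibit 2 rank-1 terms summing to T.)
Upper bound — finding two terms. Every mode-1 slice of T is a multiple of one matrix: T[i,:,:] = a[i]·M with a = [1, 1] and M = [[21, -3, -12], [24, 3, 3]] (rows indexed by j, columns by k). So it suffices to write M as a sum of two rank-1 matrices.
Splitting M by its rows (j = 0, 1), M = [1, 0][21, -3, -12]ᵀ + [0, 1][24, 3, 3]ᵀ.
Hence T = [1, 1] ∘ [1, 0] ∘ [21, -3, -12] + [1, 1] ∘ [0, 1] ∘ [24, 3, 3], so rank(T) ≤ 2.
These bounds meet, so rank(T) = 2.
Check entry T[1,0,2] = -12: (1)·(1)·(-12) + (1)·(0)·(3) = -12.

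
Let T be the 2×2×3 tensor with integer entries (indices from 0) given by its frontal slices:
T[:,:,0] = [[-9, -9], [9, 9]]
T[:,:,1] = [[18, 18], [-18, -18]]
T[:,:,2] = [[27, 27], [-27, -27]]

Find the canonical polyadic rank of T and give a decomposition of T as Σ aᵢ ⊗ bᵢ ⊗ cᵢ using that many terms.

rank(T) = 1

Lower bound: T ≠ 0 (e.g. T[0,0,0] = -9), so rank(T) ≥ 1.
Upper bound: if T = a ⊗ b ⊗ c then every fibre of T is a multiple of the corresponding factor, so read the factors off the fibres through the nonzero entry T[0,0,0] = -9.
The mode-1 fibre T[:,0,0] = [-9, 9] gives a = [1, -1] (primitive direction); the mode-2 fibre T[0,:,0] = [-9, -9] gives b = [1, 1]; then c[k] = T[0,0,k] / (a[0]·b[0]) = [-9, 18, 27] / 1 = [-9, 18, 27].
Expanding [1, -1] ⊗ [1, 1] ⊗ [-9, 18, 27] reproduces all 12 entries of T, so T = [1, -1] ⊗ [1, 1] ⊗ [-9, 18, 27] and rank(T) ≤ 1.
These bounds meet, so rank(T) = 1.
Check entry T[1,0,1] = -18: (-1)·(1)·(18) = -18.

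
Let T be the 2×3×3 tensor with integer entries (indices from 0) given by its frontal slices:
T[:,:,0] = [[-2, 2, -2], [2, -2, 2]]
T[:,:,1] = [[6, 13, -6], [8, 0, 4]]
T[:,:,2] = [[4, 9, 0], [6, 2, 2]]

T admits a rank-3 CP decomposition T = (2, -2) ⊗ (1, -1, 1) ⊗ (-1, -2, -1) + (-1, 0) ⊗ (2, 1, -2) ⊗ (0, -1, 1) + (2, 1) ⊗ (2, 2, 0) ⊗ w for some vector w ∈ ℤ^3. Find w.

Subtract the known terms from T to get the rank-1 residual R = (2, 1) ⊗ (2, 2, 0) ⊗ w, so R[i,j,k] = a[i]·b[j]·w[k]. Pick indices with nonzero a[0]·b[0] = (2)·(2) = 4. Only the fibre through (0,0,·) is needed: R[0,0,:] = T[0,0,:] − Σₗ aₗ[0]bₗ[0]cₗ = [-2, 6, 4] − (2)·(1)·(-1, -2, -1) − (-1)·(2)·(0, -1, 1) = [0, 8, 8]. Then w[k] = R[0,0,k] / 4 for each k, giving w = [0, 8, 8] / 4 = (0, 2, 2).

w = (0, 2, 2)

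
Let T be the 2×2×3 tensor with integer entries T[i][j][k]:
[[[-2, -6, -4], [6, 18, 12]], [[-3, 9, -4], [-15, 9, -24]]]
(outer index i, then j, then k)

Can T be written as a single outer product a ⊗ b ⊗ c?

No

The mode-3 unfolding of T (rows indexed by k, columns by (i,j) = (0,0), (0,1), (1,0), (1,1)) is [[-2, 6, -3, -15], [-6, 18, 9, 9], [-4, 12, -4, -24]].
There the 2×2 minor on rows k ∈ {0, 1}, columns (i,j) ∈ {(0,0), (1,0)} is det [[-2, -3], [-6, 9]] = -36 ≠ 0, so this unfolding has rank ≥ 2; CP rank is at least every unfolding rank, so rank(T) ≥ 2.
In particular rank(T) ≥ 2 > 1, so T is not rank-1.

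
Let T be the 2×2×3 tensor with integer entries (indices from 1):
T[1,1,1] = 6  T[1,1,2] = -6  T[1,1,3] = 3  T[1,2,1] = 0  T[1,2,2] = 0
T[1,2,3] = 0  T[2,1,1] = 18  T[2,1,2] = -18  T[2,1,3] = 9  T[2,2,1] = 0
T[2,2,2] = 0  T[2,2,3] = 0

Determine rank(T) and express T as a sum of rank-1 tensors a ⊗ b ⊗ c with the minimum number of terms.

Lower bound: T ≠ 0 (e.g. T[1,1,1] = 6), so rank(T) ≥ 1.
Upper bound: the mode-1 fibre T[:,1,1] = [6, 18] gives a = [1, 3] (primitive direction); the mode-2 fibre T[1,:,1] = [6, 0] gives b = [1, 0]; then c[k] = T[1,1,k] / (a[1]·b[1]) = [6, -6, 3] / 1 = [6, -6, 3].
Expanding [1, 3] ⊗ [1, 0] ⊗ [6, -6, 3] reproduces all 12 entries of T, so T = [1, 3] ⊗ [1, 0] ⊗ [6, -6, 3] and rank(T) ≤ 1.
These bounds meet, so rank(T) = 1.

rank(T) = 1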